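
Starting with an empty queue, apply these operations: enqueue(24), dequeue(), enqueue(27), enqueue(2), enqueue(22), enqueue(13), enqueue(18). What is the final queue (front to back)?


enqueue(24) -> [24]
dequeue() returns 24 -> []
enqueue(27) -> [27]
enqueue(2) -> [27, 2]
enqueue(22) -> [27, 2, 22]
enqueue(13) -> [27, 2, 22, 13]
enqueue(18) -> [27, 2, 22, 13, 18]
Final queue (front to back): [27, 2, 22, 13, 18]


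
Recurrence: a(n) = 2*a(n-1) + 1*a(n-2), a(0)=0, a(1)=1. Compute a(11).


Build bottom-up:
...a(9)=985, a(10)=2378, a(11)=2*2378+1*985=5741


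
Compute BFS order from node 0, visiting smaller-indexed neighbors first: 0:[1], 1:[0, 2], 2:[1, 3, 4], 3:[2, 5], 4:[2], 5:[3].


BFS queue: start with [0]
Visit order: [0, 1, 2, 3, 4, 5]


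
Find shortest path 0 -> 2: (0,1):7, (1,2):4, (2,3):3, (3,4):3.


Dijkstra from 0:
Distances: {0: 0, 1: 7, 2: 11, 3: 14, 4: 17}
Shortest distance to 2 = 11, path = [0, 1, 2]


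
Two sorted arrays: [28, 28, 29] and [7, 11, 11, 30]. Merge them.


Compare heads, take smaller each step.
Merged: [7, 11, 11, 28, 28, 29, 30]


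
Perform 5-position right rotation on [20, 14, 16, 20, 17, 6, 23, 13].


Right rotate by 5: [20, 17, 6, 23, 13, 20, 14, 16]


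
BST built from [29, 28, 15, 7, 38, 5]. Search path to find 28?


BST root = 29
Search for 28: compare at each node
Path: [29, 28]


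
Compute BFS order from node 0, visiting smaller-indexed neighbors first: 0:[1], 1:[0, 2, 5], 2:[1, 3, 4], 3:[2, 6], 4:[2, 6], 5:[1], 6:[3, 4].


BFS queue: start with [0]
Visit order: [0, 1, 2, 5, 3, 4, 6]


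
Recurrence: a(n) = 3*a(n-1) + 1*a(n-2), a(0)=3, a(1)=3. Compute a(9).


Build bottom-up:
...a(7)=4647, a(8)=15348, a(9)=3*15348+1*4647=50691


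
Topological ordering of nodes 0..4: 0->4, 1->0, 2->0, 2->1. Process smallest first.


Kahn's algorithm, process smallest node first
Order: [2, 1, 0, 3, 4]


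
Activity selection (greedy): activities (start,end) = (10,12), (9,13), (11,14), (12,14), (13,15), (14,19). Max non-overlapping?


Greedy: pick earliest-ending, then skip overlaps.
Selected (3 activities): [(10, 12), (12, 14), (14, 19)]


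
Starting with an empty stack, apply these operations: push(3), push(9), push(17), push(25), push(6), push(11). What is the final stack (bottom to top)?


push(3) -> [3]
push(9) -> [3, 9]
push(17) -> [3, 9, 17]
push(25) -> [3, 9, 17, 25]
push(6) -> [3, 9, 17, 25, 6]
push(11) -> [3, 9, 17, 25, 6, 11]
Final stack (bottom to top): [3, 9, 17, 25, 6, 11]


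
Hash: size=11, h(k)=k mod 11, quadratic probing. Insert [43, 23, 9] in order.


Insertions: 43->slot 10; 23->slot 1; 9->slot 9
Table: [None, 23, None, None, None, None, None, None, None, 9, 43]


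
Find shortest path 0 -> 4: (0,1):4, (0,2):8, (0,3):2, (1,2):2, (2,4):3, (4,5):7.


Dijkstra from 0:
Distances: {0: 0, 1: 4, 2: 6, 3: 2, 4: 9, 5: 16}
Shortest distance to 4 = 9, path = [0, 1, 2, 4]


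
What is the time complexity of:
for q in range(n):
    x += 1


Per nesting level: O(n) = O(n)
Complexity: O(n)


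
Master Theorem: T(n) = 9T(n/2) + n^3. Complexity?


a=9, b=2, c=3. log_2(9)=3.170 > c=3. Case 1: O(n^log_b(a)) = O(n^3.170)
Complexity: O(n^3.170)


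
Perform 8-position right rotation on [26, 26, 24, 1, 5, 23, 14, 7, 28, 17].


Right rotate by 8: [24, 1, 5, 23, 14, 7, 28, 17, 26, 26]


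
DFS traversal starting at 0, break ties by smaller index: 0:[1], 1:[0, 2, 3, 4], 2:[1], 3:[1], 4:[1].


DFS stack-based: start with [0]
Visit order: [0, 1, 2, 3, 4]


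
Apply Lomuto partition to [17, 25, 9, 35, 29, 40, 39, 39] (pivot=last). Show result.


Elements <= 39 go left of pivot.
Result: [17, 25, 9, 35, 29, 39, 39, 40], pivot at index 6


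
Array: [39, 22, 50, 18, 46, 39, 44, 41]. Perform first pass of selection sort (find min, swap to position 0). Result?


After one pass: [18, 22, 50, 39, 46, 39, 44, 41]


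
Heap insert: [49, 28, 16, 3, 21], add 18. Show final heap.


Append 18: [49, 28, 16, 3, 21, 18]
Bubble up: swap idx 5(18) with idx 2(16)
Result: [49, 28, 18, 3, 21, 16]


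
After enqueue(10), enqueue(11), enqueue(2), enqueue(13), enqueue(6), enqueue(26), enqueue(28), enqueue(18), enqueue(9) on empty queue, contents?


enqueue(10) -> [10]
enqueue(11) -> [10, 11]
enqueue(2) -> [10, 11, 2]
enqueue(13) -> [10, 11, 2, 13]
enqueue(6) -> [10, 11, 2, 13, 6]
enqueue(26) -> [10, 11, 2, 13, 6, 26]
enqueue(28) -> [10, 11, 2, 13, 6, 26, 28]
enqueue(18) -> [10, 11, 2, 13, 6, 26, 28, 18]
enqueue(9) -> [10, 11, 2, 13, 6, 26, 28, 18, 9]
Final queue (front to back): [10, 11, 2, 13, 6, 26, 28, 18, 9]


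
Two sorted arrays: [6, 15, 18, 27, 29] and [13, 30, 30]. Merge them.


Compare heads, take smaller each step.
Merged: [6, 13, 15, 18, 27, 29, 30, 30]


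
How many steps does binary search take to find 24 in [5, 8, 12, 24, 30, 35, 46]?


Search for 24:
[0,6] mid=3 arr[3]=24
Total: 1 comparisons


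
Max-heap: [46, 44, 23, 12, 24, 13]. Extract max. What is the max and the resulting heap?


Max = 46
Replace root with last, heapify down
Resulting heap: [44, 24, 23, 12, 13]


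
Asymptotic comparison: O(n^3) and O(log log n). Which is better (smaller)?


double-logarithmic grows slower than cubic
O(log log n) is asymptotically smaller; O(n^3) grows faster


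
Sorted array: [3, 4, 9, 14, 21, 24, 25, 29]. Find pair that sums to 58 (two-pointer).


Two pointers: lo=0, hi=7
No pair sums to 58


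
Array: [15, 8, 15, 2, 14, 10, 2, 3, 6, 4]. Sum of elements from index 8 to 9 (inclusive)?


Prefix sums: [0, 15, 23, 38, 40, 54, 64, 66, 69, 75, 79]
Sum[8..9] = prefix[10] - prefix[8] = 79 - 69 = 10


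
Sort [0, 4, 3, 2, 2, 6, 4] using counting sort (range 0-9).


Count array: [1, 0, 2, 1, 2, 0, 1, 0, 0, 0]
Reconstruct: [0, 2, 2, 3, 4, 4, 6]


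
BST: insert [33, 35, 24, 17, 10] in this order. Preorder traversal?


Root = 33; build tree by BST insertion.
Preorder traversal: [33, 24, 17, 10, 35]


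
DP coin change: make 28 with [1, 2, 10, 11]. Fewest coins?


dp[0]=0; dp[i]=1+min(dp[i-c] for c in coins)
...dp[23]=3, dp[24]=3, dp[25]=4, dp[26]=4, dp[27]=5, dp[28]=5
Minimum coins for 28 = 5


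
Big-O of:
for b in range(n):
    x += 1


Per nesting level: O(n) = O(n)
Complexity: O(n)


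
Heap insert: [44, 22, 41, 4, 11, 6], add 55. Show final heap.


Append 55: [44, 22, 41, 4, 11, 6, 55]
Bubble up: swap idx 6(55) with idx 2(41); swap idx 2(55) with idx 0(44)
Result: [55, 22, 44, 4, 11, 6, 41]


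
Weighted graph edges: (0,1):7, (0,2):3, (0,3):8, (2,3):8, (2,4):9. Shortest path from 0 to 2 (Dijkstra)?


Dijkstra from 0:
Distances: {0: 0, 1: 7, 2: 3, 3: 8, 4: 12}
Shortest distance to 2 = 3, path = [0, 2]


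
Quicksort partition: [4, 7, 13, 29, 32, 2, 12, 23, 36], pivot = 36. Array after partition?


Elements <= 36 go left of pivot.
Result: [4, 7, 13, 29, 32, 2, 12, 23, 36], pivot at index 8


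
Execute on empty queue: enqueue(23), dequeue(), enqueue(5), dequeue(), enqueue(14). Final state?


enqueue(23) -> [23]
dequeue() returns 23 -> []
enqueue(5) -> [5]
dequeue() returns 5 -> []
enqueue(14) -> [14]
Final queue (front to back): [14]


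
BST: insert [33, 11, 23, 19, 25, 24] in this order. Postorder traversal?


Root = 33; build tree by BST insertion.
Postorder traversal: [19, 24, 25, 23, 11, 33]


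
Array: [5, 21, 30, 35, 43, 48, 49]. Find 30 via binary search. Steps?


Search for 30:
[0,6] mid=3 arr[3]=35
[0,2] mid=1 arr[1]=21
[2,2] mid=2 arr[2]=30
Total: 3 comparisons


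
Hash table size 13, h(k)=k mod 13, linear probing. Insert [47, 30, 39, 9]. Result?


Insertions: 47->slot 8; 30->slot 4; 39->slot 0; 9->slot 9
Table: [39, None, None, None, 30, None, None, None, 47, 9, None, None, None]


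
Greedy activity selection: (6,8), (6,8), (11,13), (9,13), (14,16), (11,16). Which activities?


Greedy: pick earliest-ending, then skip overlaps.
Selected (3 activities): [(6, 8), (11, 13), (14, 16)]


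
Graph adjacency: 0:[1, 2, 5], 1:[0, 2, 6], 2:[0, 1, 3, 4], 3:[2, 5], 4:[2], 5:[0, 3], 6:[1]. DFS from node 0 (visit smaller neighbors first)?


DFS stack-based: start with [0]
Visit order: [0, 1, 2, 3, 5, 4, 6]


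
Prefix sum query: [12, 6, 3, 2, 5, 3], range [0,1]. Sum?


Prefix sums: [0, 12, 18, 21, 23, 28, 31]
Sum[0..1] = prefix[2] - prefix[0] = 18 - 0 = 18


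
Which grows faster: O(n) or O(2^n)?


linear grows slower than exponential
O(n) is asymptotically smaller; O(2^n) grows faster


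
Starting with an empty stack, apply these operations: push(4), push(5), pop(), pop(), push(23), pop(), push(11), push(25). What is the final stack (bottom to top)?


push(4) -> [4]
push(5) -> [4, 5]
pop() returns 5 -> [4]
pop() returns 4 -> []
push(23) -> [23]
pop() returns 23 -> []
push(11) -> [11]
push(25) -> [11, 25]
Final stack (bottom to top): [11, 25]


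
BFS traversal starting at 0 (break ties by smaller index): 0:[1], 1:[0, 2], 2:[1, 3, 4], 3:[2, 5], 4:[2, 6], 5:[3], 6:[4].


BFS queue: start with [0]
Visit order: [0, 1, 2, 3, 4, 5, 6]


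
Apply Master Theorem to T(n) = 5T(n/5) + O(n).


a=5, b=5, c=1. log_5(5)=1 = c=1. Case 2: O(n^c log n) = O(n log n)
Complexity: O(n log n)


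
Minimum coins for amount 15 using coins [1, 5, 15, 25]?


dp[0]=0; dp[i]=1+min(dp[i-c] for c in coins)
...dp[10]=2, dp[11]=3, dp[12]=4, dp[13]=5, dp[14]=6, dp[15]=1
Minimum coins for 15 = 1


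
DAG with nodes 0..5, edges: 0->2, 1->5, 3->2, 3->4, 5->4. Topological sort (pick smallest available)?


Kahn's algorithm, process smallest node first
Order: [0, 1, 3, 2, 5, 4]


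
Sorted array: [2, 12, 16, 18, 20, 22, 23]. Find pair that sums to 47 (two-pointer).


Two pointers: lo=0, hi=6
No pair sums to 47


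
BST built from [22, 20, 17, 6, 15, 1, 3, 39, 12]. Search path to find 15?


BST root = 22
Search for 15: compare at each node
Path: [22, 20, 17, 6, 15]


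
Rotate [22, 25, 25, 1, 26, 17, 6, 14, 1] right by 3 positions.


Right rotate by 3: [6, 14, 1, 22, 25, 25, 1, 26, 17]


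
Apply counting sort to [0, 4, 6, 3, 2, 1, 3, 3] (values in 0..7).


Count array: [1, 1, 1, 3, 1, 0, 1, 0]
Reconstruct: [0, 1, 2, 3, 3, 3, 4, 6]


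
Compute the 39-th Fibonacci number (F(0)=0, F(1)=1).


F(n)=F(n-1)+F(n-2)
...F(37)=24157817, F(38)=39088169, F(39)=63245986


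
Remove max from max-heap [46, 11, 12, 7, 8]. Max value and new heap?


Max = 46
Replace root with last, heapify down
Resulting heap: [12, 11, 8, 7]


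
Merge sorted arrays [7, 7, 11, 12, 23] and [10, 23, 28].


Compare heads, take smaller each step.
Merged: [7, 7, 10, 11, 12, 23, 23, 28]


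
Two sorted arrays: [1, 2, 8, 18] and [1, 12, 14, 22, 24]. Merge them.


Compare heads, take smaller each step.
Merged: [1, 1, 2, 8, 12, 14, 18, 22, 24]


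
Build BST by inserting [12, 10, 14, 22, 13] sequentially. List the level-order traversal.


Root = 12; build tree by BST insertion.
Level-Order traversal: [12, 10, 14, 13, 22]


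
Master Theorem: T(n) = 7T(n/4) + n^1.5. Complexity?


a=7, b=4, c=1.5. log_4(7)=1.404 < c=1.5. Case 3: O(n^c) = O(n^1.500)
Complexity: O(n^1.500)


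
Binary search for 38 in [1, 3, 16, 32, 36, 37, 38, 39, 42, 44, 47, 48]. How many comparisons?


Search for 38:
[0,11] mid=5 arr[5]=37
[6,11] mid=8 arr[8]=42
[6,7] mid=6 arr[6]=38
Total: 3 comparisons


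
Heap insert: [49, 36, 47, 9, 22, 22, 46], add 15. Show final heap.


Append 15: [49, 36, 47, 9, 22, 22, 46, 15]
Bubble up: swap idx 7(15) with idx 3(9)
Result: [49, 36, 47, 15, 22, 22, 46, 9]


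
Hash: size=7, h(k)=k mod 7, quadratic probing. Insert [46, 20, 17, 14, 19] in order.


Insertions: 46->slot 4; 20->slot 6; 17->slot 3; 14->slot 0; 19->slot 5
Table: [14, None, None, 17, 46, 19, 20]


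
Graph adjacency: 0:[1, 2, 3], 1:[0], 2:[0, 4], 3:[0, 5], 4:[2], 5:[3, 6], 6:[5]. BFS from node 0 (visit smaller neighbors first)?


BFS queue: start with [0]
Visit order: [0, 1, 2, 3, 4, 5, 6]


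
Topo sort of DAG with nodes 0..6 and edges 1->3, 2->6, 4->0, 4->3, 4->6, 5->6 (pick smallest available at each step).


Kahn's algorithm, process smallest node first
Order: [1, 2, 4, 0, 3, 5, 6]


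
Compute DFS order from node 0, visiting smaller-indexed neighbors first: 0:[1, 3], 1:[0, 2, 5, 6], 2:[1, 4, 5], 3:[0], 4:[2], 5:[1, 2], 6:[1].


DFS stack-based: start with [0]
Visit order: [0, 1, 2, 4, 5, 6, 3]


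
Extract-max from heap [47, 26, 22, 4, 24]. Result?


Max = 47
Replace root with last, heapify down
Resulting heap: [26, 24, 22, 4]


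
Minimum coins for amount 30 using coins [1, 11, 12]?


dp[0]=0; dp[i]=1+min(dp[i-c] for c in coins)
...dp[25]=3, dp[26]=4, dp[27]=5, dp[28]=6, dp[29]=7, dp[30]=8
Minimum coins for 30 = 8


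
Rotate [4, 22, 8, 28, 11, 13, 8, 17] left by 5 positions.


Left rotate by 5: [13, 8, 17, 4, 22, 8, 28, 11]


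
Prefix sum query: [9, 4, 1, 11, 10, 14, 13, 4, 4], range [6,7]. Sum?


Prefix sums: [0, 9, 13, 14, 25, 35, 49, 62, 66, 70]
Sum[6..7] = prefix[8] - prefix[6] = 66 - 49 = 17


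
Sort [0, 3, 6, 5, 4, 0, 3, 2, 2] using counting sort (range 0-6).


Count array: [2, 0, 2, 2, 1, 1, 1]
Reconstruct: [0, 0, 2, 2, 3, 3, 4, 5, 6]


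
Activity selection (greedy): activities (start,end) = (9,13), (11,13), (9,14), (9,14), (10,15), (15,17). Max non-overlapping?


Greedy: pick earliest-ending, then skip overlaps.
Selected (2 activities): [(9, 13), (15, 17)]


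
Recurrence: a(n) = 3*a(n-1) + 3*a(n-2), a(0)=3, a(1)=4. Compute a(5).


Build bottom-up:
...a(3)=75, a(4)=288, a(5)=3*288+3*75=1089


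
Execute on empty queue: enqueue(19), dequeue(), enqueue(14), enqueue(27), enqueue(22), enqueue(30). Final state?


enqueue(19) -> [19]
dequeue() returns 19 -> []
enqueue(14) -> [14]
enqueue(27) -> [14, 27]
enqueue(22) -> [14, 27, 22]
enqueue(30) -> [14, 27, 22, 30]
Final queue (front to back): [14, 27, 22, 30]


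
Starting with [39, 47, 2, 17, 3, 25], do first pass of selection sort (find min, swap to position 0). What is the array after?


After one pass: [2, 47, 39, 17, 3, 25]


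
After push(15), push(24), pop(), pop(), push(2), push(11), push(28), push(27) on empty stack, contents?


push(15) -> [15]
push(24) -> [15, 24]
pop() returns 24 -> [15]
pop() returns 15 -> []
push(2) -> [2]
push(11) -> [2, 11]
push(28) -> [2, 11, 28]
push(27) -> [2, 11, 28, 27]
Final stack (bottom to top): [2, 11, 28, 27]


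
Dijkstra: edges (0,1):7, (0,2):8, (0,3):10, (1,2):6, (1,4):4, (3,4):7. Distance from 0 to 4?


Dijkstra from 0:
Distances: {0: 0, 1: 7, 2: 8, 3: 10, 4: 11}
Shortest distance to 4 = 11, path = [0, 1, 4]


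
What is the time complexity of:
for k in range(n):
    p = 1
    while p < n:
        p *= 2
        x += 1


Per nesting level: O(n) * O(log n) = O(n log n)
Complexity: O(n log n)


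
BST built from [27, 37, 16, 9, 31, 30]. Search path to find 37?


BST root = 27
Search for 37: compare at each node
Path: [27, 37]


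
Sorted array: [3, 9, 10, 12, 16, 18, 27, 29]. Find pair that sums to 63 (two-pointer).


Two pointers: lo=0, hi=7
No pair sums to 63


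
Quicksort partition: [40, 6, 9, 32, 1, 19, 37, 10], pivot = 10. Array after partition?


Elements <= 10 go left of pivot.
Result: [6, 9, 1, 10, 40, 19, 37, 32], pivot at index 3


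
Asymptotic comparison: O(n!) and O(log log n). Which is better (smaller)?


double-logarithmic grows slower than factorial
O(log log n) is asymptotically smaller; O(n!) grows faster


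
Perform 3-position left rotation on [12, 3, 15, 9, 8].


Left rotate by 3: [9, 8, 12, 3, 15]


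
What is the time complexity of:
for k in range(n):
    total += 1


Per nesting level: O(n) = O(n)
Complexity: O(n)


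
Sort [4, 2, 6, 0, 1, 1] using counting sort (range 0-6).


Count array: [1, 2, 1, 0, 1, 0, 1]
Reconstruct: [0, 1, 1, 2, 4, 6]


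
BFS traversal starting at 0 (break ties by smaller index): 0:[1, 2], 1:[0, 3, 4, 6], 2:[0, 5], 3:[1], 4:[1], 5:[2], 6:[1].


BFS queue: start with [0]
Visit order: [0, 1, 2, 3, 4, 6, 5]


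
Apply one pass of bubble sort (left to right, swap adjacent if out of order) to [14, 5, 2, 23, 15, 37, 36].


After one pass: [5, 2, 14, 15, 23, 36, 37]


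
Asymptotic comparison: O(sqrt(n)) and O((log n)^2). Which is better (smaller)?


polylogarithmic grows slower than sublinear
O((log n)^2) is asymptotically smaller; O(sqrt(n)) grows faster


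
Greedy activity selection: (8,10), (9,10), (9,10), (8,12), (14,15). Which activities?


Greedy: pick earliest-ending, then skip overlaps.
Selected (2 activities): [(8, 10), (14, 15)]


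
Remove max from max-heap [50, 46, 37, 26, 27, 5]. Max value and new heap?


Max = 50
Replace root with last, heapify down
Resulting heap: [46, 27, 37, 26, 5]


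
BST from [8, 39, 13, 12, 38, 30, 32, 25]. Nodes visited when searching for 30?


BST root = 8
Search for 30: compare at each node
Path: [8, 39, 13, 38, 30]


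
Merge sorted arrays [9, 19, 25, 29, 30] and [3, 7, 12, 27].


Compare heads, take smaller each step.
Merged: [3, 7, 9, 12, 19, 25, 27, 29, 30]


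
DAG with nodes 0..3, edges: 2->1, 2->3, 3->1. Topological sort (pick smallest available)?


Kahn's algorithm, process smallest node first
Order: [0, 2, 3, 1]


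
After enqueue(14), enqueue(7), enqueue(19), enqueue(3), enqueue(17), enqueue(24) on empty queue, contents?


enqueue(14) -> [14]
enqueue(7) -> [14, 7]
enqueue(19) -> [14, 7, 19]
enqueue(3) -> [14, 7, 19, 3]
enqueue(17) -> [14, 7, 19, 3, 17]
enqueue(24) -> [14, 7, 19, 3, 17, 24]
Final queue (front to back): [14, 7, 19, 3, 17, 24]


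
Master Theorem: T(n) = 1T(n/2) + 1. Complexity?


a=1, b=2, c=0. log_2(1)=0 = c=0. Case 2: O(n^c log n) = O(log n)
Complexity: O(log n)


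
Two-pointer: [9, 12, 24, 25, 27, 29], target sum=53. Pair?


Two pointers: lo=0, hi=5
Found pair: (24, 29) summing to 53


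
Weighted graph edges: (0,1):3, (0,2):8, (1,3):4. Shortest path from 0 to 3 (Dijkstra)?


Dijkstra from 0:
Distances: {0: 0, 1: 3, 2: 8, 3: 7}
Shortest distance to 3 = 7, path = [0, 1, 3]


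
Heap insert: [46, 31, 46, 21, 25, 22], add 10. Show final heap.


Append 10: [46, 31, 46, 21, 25, 22, 10]
Bubble up: no swaps needed
Result: [46, 31, 46, 21, 25, 22, 10]


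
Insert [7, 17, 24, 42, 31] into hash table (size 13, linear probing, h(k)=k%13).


Insertions: 7->slot 7; 17->slot 4; 24->slot 11; 42->slot 3; 31->slot 5
Table: [None, None, None, 42, 17, 31, None, 7, None, None, None, 24, None]


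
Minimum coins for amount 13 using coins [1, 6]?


dp[0]=0; dp[i]=1+min(dp[i-c] for c in coins)
...dp[8]=3, dp[9]=4, dp[10]=5, dp[11]=6, dp[12]=2, dp[13]=3
Minimum coins for 13 = 3


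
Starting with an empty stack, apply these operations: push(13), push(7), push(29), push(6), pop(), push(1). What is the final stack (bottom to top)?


push(13) -> [13]
push(7) -> [13, 7]
push(29) -> [13, 7, 29]
push(6) -> [13, 7, 29, 6]
pop() returns 6 -> [13, 7, 29]
push(1) -> [13, 7, 29, 1]
Final stack (bottom to top): [13, 7, 29, 1]


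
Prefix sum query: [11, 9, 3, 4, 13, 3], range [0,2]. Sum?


Prefix sums: [0, 11, 20, 23, 27, 40, 43]
Sum[0..2] = prefix[3] - prefix[0] = 23 - 0 = 23


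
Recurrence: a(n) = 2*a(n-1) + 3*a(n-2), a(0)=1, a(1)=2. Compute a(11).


Build bottom-up:
...a(9)=14762, a(10)=44287, a(11)=2*44287+3*14762=132860


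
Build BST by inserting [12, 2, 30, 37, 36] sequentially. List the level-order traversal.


Root = 12; build tree by BST insertion.
Level-Order traversal: [12, 2, 30, 37, 36]


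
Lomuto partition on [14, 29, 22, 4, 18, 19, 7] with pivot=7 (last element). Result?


Elements <= 7 go left of pivot.
Result: [4, 7, 22, 14, 18, 19, 29], pivot at index 1


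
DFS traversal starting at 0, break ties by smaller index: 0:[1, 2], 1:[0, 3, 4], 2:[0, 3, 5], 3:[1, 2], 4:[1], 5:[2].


DFS stack-based: start with [0]
Visit order: [0, 1, 3, 2, 5, 4]


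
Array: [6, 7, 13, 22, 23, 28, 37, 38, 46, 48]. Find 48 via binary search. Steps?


Search for 48:
[0,9] mid=4 arr[4]=23
[5,9] mid=7 arr[7]=38
[8,9] mid=8 arr[8]=46
[9,9] mid=9 arr[9]=48
Total: 4 comparisons


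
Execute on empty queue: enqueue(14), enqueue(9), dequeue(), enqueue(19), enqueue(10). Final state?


enqueue(14) -> [14]
enqueue(9) -> [14, 9]
dequeue() returns 14 -> [9]
enqueue(19) -> [9, 19]
enqueue(10) -> [9, 19, 10]
Final queue (front to back): [9, 19, 10]


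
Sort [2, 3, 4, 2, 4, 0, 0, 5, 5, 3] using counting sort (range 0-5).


Count array: [2, 0, 2, 2, 2, 2]
Reconstruct: [0, 0, 2, 2, 3, 3, 4, 4, 5, 5]


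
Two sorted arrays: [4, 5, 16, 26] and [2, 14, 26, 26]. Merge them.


Compare heads, take smaller each step.
Merged: [2, 4, 5, 14, 16, 26, 26, 26]


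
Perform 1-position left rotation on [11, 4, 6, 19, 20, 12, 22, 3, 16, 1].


Left rotate by 1: [4, 6, 19, 20, 12, 22, 3, 16, 1, 11]


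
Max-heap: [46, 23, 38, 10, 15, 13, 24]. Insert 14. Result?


Append 14: [46, 23, 38, 10, 15, 13, 24, 14]
Bubble up: swap idx 7(14) with idx 3(10)
Result: [46, 23, 38, 14, 15, 13, 24, 10]


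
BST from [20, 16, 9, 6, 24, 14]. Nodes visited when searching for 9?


BST root = 20
Search for 9: compare at each node
Path: [20, 16, 9]


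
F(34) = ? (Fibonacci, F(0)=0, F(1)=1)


F(n)=F(n-1)+F(n-2)
...F(32)=2178309, F(33)=3524578, F(34)=5702887


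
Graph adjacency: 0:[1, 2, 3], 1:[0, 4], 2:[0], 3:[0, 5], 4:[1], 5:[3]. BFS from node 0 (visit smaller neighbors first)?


BFS queue: start with [0]
Visit order: [0, 1, 2, 3, 4, 5]


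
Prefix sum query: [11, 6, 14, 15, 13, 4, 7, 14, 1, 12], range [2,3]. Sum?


Prefix sums: [0, 11, 17, 31, 46, 59, 63, 70, 84, 85, 97]
Sum[2..3] = prefix[4] - prefix[2] = 46 - 17 = 29


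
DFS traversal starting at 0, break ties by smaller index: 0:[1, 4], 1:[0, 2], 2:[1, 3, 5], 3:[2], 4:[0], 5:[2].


DFS stack-based: start with [0]
Visit order: [0, 1, 2, 3, 5, 4]


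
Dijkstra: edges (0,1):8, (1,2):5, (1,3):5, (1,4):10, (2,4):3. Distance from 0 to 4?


Dijkstra from 0:
Distances: {0: 0, 1: 8, 2: 13, 3: 13, 4: 16}
Shortest distance to 4 = 16, path = [0, 1, 2, 4]


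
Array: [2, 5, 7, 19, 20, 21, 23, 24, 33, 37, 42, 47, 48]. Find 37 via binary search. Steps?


Search for 37:
[0,12] mid=6 arr[6]=23
[7,12] mid=9 arr[9]=37
Total: 2 comparisons


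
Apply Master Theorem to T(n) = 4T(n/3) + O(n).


a=4, b=3, c=1. log_3(4)=1.262 > c=1. Case 1: O(n^log_b(a)) = O(n^1.262)
Complexity: O(n^1.262)


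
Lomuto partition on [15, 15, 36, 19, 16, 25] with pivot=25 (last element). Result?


Elements <= 25 go left of pivot.
Result: [15, 15, 19, 16, 25, 36], pivot at index 4


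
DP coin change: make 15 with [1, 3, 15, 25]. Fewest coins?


dp[0]=0; dp[i]=1+min(dp[i-c] for c in coins)
...dp[10]=4, dp[11]=5, dp[12]=4, dp[13]=5, dp[14]=6, dp[15]=1
Minimum coins for 15 = 1


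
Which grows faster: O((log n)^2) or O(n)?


polylogarithmic grows slower than linear
O((log n)^2) is asymptotically smaller; O(n) grows faster


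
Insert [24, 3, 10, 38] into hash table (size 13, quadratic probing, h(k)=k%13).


Insertions: 24->slot 11; 3->slot 3; 10->slot 10; 38->slot 12
Table: [None, None, None, 3, None, None, None, None, None, None, 10, 24, 38]


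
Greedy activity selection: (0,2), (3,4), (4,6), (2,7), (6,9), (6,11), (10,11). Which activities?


Greedy: pick earliest-ending, then skip overlaps.
Selected (5 activities): [(0, 2), (3, 4), (4, 6), (6, 9), (10, 11)]


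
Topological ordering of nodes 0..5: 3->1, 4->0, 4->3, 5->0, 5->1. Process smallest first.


Kahn's algorithm, process smallest node first
Order: [2, 4, 3, 5, 0, 1]


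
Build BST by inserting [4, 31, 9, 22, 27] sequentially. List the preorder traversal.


Root = 4; build tree by BST insertion.
Preorder traversal: [4, 31, 9, 22, 27]


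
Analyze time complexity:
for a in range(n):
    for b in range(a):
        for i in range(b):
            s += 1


Per nesting level: O(n) * O(n) [triangular over a] * O(n) [triangular over b] = O(n^3)
Complexity: O(n^3)


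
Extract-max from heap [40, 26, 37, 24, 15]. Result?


Max = 40
Replace root with last, heapify down
Resulting heap: [37, 26, 15, 24]


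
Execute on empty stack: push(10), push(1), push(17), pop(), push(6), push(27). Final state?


push(10) -> [10]
push(1) -> [10, 1]
push(17) -> [10, 1, 17]
pop() returns 17 -> [10, 1]
push(6) -> [10, 1, 6]
push(27) -> [10, 1, 6, 27]
Final stack (bottom to top): [10, 1, 6, 27]


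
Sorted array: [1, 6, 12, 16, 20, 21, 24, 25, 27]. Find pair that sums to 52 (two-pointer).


Two pointers: lo=0, hi=8
Found pair: (25, 27) summing to 52


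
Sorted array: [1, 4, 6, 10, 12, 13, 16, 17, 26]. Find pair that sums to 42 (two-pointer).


Two pointers: lo=0, hi=8
Found pair: (16, 26) summing to 42


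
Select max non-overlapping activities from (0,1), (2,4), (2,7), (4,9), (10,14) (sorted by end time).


Greedy: pick earliest-ending, then skip overlaps.
Selected (4 activities): [(0, 1), (2, 4), (4, 9), (10, 14)]


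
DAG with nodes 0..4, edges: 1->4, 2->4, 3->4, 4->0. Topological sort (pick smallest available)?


Kahn's algorithm, process smallest node first
Order: [1, 2, 3, 4, 0]


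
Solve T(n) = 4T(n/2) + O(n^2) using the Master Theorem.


a=4, b=2, c=2. log_2(4)=2 = c=2. Case 2: O(n^c log n) = O(n^2 log n)
Complexity: O(n^2 log n)


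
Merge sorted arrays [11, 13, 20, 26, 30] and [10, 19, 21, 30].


Compare heads, take smaller each step.
Merged: [10, 11, 13, 19, 20, 21, 26, 30, 30]


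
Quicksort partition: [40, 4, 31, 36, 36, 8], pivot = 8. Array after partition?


Elements <= 8 go left of pivot.
Result: [4, 8, 31, 36, 36, 40], pivot at index 1


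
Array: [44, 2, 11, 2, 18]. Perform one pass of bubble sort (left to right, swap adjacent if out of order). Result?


After one pass: [2, 11, 2, 18, 44]


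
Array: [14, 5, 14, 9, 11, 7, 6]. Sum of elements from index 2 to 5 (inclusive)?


Prefix sums: [0, 14, 19, 33, 42, 53, 60, 66]
Sum[2..5] = prefix[6] - prefix[2] = 60 - 19 = 41


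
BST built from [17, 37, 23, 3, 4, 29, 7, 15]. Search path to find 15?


BST root = 17
Search for 15: compare at each node
Path: [17, 3, 4, 7, 15]


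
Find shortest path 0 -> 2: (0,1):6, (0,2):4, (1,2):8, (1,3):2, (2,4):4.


Dijkstra from 0:
Distances: {0: 0, 1: 6, 2: 4, 3: 8, 4: 8}
Shortest distance to 2 = 4, path = [0, 2]


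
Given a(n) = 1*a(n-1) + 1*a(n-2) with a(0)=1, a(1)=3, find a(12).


Build bottom-up:
...a(10)=199, a(11)=322, a(12)=1*322+1*199=521


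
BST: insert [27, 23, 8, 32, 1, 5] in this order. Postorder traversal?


Root = 27; build tree by BST insertion.
Postorder traversal: [5, 1, 8, 23, 32, 27]


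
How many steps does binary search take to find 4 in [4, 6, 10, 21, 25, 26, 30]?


Search for 4:
[0,6] mid=3 arr[3]=21
[0,2] mid=1 arr[1]=6
[0,0] mid=0 arr[0]=4
Total: 3 comparisons


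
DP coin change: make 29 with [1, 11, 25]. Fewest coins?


dp[0]=0; dp[i]=1+min(dp[i-c] for c in coins)
...dp[24]=4, dp[25]=1, dp[26]=2, dp[27]=3, dp[28]=4, dp[29]=5
Minimum coins for 29 = 5


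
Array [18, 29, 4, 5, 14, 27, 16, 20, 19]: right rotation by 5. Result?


Right rotate by 5: [14, 27, 16, 20, 19, 18, 29, 4, 5]


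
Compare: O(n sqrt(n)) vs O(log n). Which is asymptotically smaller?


logarithmic grows slower than n^1.5
O(log n) is asymptotically smaller; O(n sqrt(n)) grows faster


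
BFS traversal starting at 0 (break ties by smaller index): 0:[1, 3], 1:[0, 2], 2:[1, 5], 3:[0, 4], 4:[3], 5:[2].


BFS queue: start with [0]
Visit order: [0, 1, 3, 2, 4, 5]


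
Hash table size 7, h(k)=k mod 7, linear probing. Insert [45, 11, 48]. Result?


Insertions: 45->slot 3; 11->slot 4; 48->slot 6
Table: [None, None, None, 45, 11, None, 48]


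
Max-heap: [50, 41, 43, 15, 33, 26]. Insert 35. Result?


Append 35: [50, 41, 43, 15, 33, 26, 35]
Bubble up: no swaps needed
Result: [50, 41, 43, 15, 33, 26, 35]


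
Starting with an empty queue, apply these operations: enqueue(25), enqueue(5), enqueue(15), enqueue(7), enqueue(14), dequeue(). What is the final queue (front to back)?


enqueue(25) -> [25]
enqueue(5) -> [25, 5]
enqueue(15) -> [25, 5, 15]
enqueue(7) -> [25, 5, 15, 7]
enqueue(14) -> [25, 5, 15, 7, 14]
dequeue() returns 25 -> [5, 15, 7, 14]
Final queue (front to back): [5, 15, 7, 14]


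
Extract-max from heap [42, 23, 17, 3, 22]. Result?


Max = 42
Replace root with last, heapify down
Resulting heap: [23, 22, 17, 3]


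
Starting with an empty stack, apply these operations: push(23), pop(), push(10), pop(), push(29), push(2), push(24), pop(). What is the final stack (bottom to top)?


push(23) -> [23]
pop() returns 23 -> []
push(10) -> [10]
pop() returns 10 -> []
push(29) -> [29]
push(2) -> [29, 2]
push(24) -> [29, 2, 24]
pop() returns 24 -> [29, 2]
Final stack (bottom to top): [29, 2]


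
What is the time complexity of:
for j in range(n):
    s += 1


Per nesting level: O(n) = O(n)
Complexity: O(n)


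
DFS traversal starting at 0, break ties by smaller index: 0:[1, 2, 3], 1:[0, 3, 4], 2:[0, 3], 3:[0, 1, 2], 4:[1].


DFS stack-based: start with [0]
Visit order: [0, 1, 3, 2, 4]


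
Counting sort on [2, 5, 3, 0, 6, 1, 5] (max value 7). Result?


Count array: [1, 1, 1, 1, 0, 2, 1, 0]
Reconstruct: [0, 1, 2, 3, 5, 5, 6]


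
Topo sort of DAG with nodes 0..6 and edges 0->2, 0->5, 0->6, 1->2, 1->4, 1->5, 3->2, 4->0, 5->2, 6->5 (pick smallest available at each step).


Kahn's algorithm, process smallest node first
Order: [1, 3, 4, 0, 6, 5, 2]


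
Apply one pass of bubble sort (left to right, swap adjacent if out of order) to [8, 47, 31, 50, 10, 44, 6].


After one pass: [8, 31, 47, 10, 44, 6, 50]


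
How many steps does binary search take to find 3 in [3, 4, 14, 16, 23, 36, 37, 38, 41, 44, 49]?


Search for 3:
[0,10] mid=5 arr[5]=36
[0,4] mid=2 arr[2]=14
[0,1] mid=0 arr[0]=3
Total: 3 comparisons


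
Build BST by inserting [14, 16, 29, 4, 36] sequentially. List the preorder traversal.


Root = 14; build tree by BST insertion.
Preorder traversal: [14, 4, 16, 29, 36]


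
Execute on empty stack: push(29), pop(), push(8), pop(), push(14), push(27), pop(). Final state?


push(29) -> [29]
pop() returns 29 -> []
push(8) -> [8]
pop() returns 8 -> []
push(14) -> [14]
push(27) -> [14, 27]
pop() returns 27 -> [14]
Final stack (bottom to top): [14]


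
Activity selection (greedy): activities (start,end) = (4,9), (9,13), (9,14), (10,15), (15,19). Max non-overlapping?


Greedy: pick earliest-ending, then skip overlaps.
Selected (3 activities): [(4, 9), (9, 13), (15, 19)]


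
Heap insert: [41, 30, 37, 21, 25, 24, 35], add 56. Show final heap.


Append 56: [41, 30, 37, 21, 25, 24, 35, 56]
Bubble up: swap idx 7(56) with idx 3(21); swap idx 3(56) with idx 1(30); swap idx 1(56) with idx 0(41)
Result: [56, 41, 37, 30, 25, 24, 35, 21]


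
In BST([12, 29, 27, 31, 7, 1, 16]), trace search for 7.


BST root = 12
Search for 7: compare at each node
Path: [12, 7]


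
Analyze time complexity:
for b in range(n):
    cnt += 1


Per nesting level: O(n) = O(n)
Complexity: O(n)


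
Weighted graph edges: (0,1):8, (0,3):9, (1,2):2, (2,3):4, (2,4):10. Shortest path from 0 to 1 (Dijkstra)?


Dijkstra from 0:
Distances: {0: 0, 1: 8, 2: 10, 3: 9, 4: 20}
Shortest distance to 1 = 8, path = [0, 1]


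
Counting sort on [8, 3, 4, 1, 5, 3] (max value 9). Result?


Count array: [0, 1, 0, 2, 1, 1, 0, 0, 1, 0]
Reconstruct: [1, 3, 3, 4, 5, 8]


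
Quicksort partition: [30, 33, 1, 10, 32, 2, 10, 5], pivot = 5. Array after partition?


Elements <= 5 go left of pivot.
Result: [1, 2, 5, 10, 32, 33, 10, 30], pivot at index 2


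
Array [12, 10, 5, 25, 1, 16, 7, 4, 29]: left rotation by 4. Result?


Left rotate by 4: [1, 16, 7, 4, 29, 12, 10, 5, 25]


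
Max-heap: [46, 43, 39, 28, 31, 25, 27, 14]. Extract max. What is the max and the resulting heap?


Max = 46
Replace root with last, heapify down
Resulting heap: [43, 31, 39, 28, 14, 25, 27]


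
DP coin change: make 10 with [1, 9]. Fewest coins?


dp[0]=0; dp[i]=1+min(dp[i-c] for c in coins)
...dp[5]=5, dp[6]=6, dp[7]=7, dp[8]=8, dp[9]=1, dp[10]=2
Minimum coins for 10 = 2


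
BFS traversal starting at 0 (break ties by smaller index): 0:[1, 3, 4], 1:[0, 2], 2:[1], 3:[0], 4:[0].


BFS queue: start with [0]
Visit order: [0, 1, 3, 4, 2]


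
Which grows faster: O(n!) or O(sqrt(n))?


sublinear grows slower than factorial
O(sqrt(n)) is asymptotically smaller; O(n!) grows faster


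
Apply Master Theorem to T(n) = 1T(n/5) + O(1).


a=1, b=5, c=0. log_5(1)=0 = c=0. Case 2: O(n^c log n) = O(log n)
Complexity: O(log n)


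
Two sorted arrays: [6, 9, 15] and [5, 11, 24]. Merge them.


Compare heads, take smaller each step.
Merged: [5, 6, 9, 11, 15, 24]


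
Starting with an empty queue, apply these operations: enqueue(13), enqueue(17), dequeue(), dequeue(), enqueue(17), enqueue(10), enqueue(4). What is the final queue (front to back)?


enqueue(13) -> [13]
enqueue(17) -> [13, 17]
dequeue() returns 13 -> [17]
dequeue() returns 17 -> []
enqueue(17) -> [17]
enqueue(10) -> [17, 10]
enqueue(4) -> [17, 10, 4]
Final queue (front to back): [17, 10, 4]


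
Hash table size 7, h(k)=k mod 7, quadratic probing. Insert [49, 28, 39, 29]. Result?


Insertions: 49->slot 0; 28->slot 1; 39->slot 4; 29->slot 2
Table: [49, 28, 29, None, 39, None, None]


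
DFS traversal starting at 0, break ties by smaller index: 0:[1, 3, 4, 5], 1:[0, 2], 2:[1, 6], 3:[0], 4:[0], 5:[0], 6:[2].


DFS stack-based: start with [0]
Visit order: [0, 1, 2, 6, 3, 4, 5]


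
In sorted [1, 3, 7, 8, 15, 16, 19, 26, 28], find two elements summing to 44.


Two pointers: lo=0, hi=8
Found pair: (16, 28) summing to 44


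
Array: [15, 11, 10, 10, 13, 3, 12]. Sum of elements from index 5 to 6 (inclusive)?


Prefix sums: [0, 15, 26, 36, 46, 59, 62, 74]
Sum[5..6] = prefix[7] - prefix[5] = 74 - 59 = 15


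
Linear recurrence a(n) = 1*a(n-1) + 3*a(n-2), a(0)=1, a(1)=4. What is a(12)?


Build bottom-up:
...a(10)=6160, a(11)=14209, a(12)=1*14209+3*6160=32689


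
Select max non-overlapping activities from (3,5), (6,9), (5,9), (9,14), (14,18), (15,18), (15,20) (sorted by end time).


Greedy: pick earliest-ending, then skip overlaps.
Selected (4 activities): [(3, 5), (6, 9), (9, 14), (14, 18)]


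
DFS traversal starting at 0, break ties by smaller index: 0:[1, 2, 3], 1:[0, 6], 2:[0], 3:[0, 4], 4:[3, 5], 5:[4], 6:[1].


DFS stack-based: start with [0]
Visit order: [0, 1, 6, 2, 3, 4, 5]


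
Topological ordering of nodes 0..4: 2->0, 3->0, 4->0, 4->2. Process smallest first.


Kahn's algorithm, process smallest node first
Order: [1, 3, 4, 2, 0]


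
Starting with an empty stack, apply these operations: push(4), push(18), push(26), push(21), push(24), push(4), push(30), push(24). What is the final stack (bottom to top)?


push(4) -> [4]
push(18) -> [4, 18]
push(26) -> [4, 18, 26]
push(21) -> [4, 18, 26, 21]
push(24) -> [4, 18, 26, 21, 24]
push(4) -> [4, 18, 26, 21, 24, 4]
push(30) -> [4, 18, 26, 21, 24, 4, 30]
push(24) -> [4, 18, 26, 21, 24, 4, 30, 24]
Final stack (bottom to top): [4, 18, 26, 21, 24, 4, 30, 24]


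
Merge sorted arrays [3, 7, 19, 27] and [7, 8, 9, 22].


Compare heads, take smaller each step.
Merged: [3, 7, 7, 8, 9, 19, 22, 27]


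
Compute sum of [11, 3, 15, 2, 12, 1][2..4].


Prefix sums: [0, 11, 14, 29, 31, 43, 44]
Sum[2..4] = prefix[5] - prefix[2] = 43 - 14 = 29


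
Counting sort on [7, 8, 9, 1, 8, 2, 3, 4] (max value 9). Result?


Count array: [0, 1, 1, 1, 1, 0, 0, 1, 2, 1]
Reconstruct: [1, 2, 3, 4, 7, 8, 8, 9]


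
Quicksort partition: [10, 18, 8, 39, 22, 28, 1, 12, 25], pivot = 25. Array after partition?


Elements <= 25 go left of pivot.
Result: [10, 18, 8, 22, 1, 12, 25, 28, 39], pivot at index 6


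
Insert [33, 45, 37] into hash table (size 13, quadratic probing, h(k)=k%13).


Insertions: 33->slot 7; 45->slot 6; 37->slot 11
Table: [None, None, None, None, None, None, 45, 33, None, None, None, 37, None]


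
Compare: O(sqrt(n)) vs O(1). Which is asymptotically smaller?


constant grows slower than sublinear
O(1) is asymptotically smaller; O(sqrt(n)) grows faster


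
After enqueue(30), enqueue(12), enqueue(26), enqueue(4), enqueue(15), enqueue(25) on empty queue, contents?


enqueue(30) -> [30]
enqueue(12) -> [30, 12]
enqueue(26) -> [30, 12, 26]
enqueue(4) -> [30, 12, 26, 4]
enqueue(15) -> [30, 12, 26, 4, 15]
enqueue(25) -> [30, 12, 26, 4, 15, 25]
Final queue (front to back): [30, 12, 26, 4, 15, 25]


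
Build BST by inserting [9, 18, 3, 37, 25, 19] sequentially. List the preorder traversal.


Root = 9; build tree by BST insertion.
Preorder traversal: [9, 3, 18, 37, 25, 19]


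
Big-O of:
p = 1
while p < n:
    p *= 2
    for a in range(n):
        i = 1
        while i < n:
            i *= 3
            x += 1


Per nesting level: O(log n) * O(n) * O(log n) = O(n (log n)^2)
Complexity: O(n (log n)^2)


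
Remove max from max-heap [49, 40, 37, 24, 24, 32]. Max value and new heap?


Max = 49
Replace root with last, heapify down
Resulting heap: [40, 32, 37, 24, 24]


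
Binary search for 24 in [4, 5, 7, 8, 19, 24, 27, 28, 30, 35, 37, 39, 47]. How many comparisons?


Search for 24:
[0,12] mid=6 arr[6]=27
[0,5] mid=2 arr[2]=7
[3,5] mid=4 arr[4]=19
[5,5] mid=5 arr[5]=24
Total: 4 comparisons


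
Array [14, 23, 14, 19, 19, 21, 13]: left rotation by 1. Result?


Left rotate by 1: [23, 14, 19, 19, 21, 13, 14]


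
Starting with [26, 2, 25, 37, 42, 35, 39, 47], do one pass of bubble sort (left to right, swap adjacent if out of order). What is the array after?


After one pass: [2, 25, 26, 37, 35, 39, 42, 47]


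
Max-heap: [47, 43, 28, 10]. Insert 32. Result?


Append 32: [47, 43, 28, 10, 32]
Bubble up: no swaps needed
Result: [47, 43, 28, 10, 32]


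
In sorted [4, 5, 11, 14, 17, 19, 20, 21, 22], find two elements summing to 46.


Two pointers: lo=0, hi=8
No pair sums to 46


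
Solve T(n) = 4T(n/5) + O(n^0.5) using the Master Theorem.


a=4, b=5, c=0.5. log_5(4)=0.861 > c=0.5. Case 1: O(n^log_b(a)) = O(n^0.861)
Complexity: O(n^0.861)


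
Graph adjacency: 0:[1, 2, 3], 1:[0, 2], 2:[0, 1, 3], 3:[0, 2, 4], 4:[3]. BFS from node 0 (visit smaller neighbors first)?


BFS queue: start with [0]
Visit order: [0, 1, 2, 3, 4]


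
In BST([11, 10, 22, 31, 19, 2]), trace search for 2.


BST root = 11
Search for 2: compare at each node
Path: [11, 10, 2]


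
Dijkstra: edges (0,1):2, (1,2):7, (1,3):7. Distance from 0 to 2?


Dijkstra from 0:
Distances: {0: 0, 1: 2, 2: 9, 3: 9}
Shortest distance to 2 = 9, path = [0, 1, 2]


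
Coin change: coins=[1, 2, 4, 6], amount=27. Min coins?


dp[0]=0; dp[i]=1+min(dp[i-c] for c in coins)
...dp[22]=4, dp[23]=5, dp[24]=4, dp[25]=5, dp[26]=5, dp[27]=6
Minimum coins for 27 = 6


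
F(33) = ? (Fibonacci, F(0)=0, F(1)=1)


F(n)=F(n-1)+F(n-2)
...F(31)=1346269, F(32)=2178309, F(33)=3524578


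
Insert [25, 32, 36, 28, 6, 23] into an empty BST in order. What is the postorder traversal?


Root = 25; build tree by BST insertion.
Postorder traversal: [23, 6, 28, 36, 32, 25]


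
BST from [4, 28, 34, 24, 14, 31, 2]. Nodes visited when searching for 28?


BST root = 4
Search for 28: compare at each node
Path: [4, 28]


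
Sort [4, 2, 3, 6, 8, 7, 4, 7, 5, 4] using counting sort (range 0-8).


Count array: [0, 0, 1, 1, 3, 1, 1, 2, 1]
Reconstruct: [2, 3, 4, 4, 4, 5, 6, 7, 7, 8]
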